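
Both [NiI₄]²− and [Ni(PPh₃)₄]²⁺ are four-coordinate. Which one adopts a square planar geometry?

[Ni(PPh₃)₄]²⁺

For [NiI₄]²−: Each iodide is −1; balancing the −2 overall charge requires Ni(II). Group 10 minus oxidation state 2 gives a d⁸ configuration. Iodide is a weak-field ligand. With weak-field ligands the CFSE gain from square planar is small, so a 3d d⁸ ion takes the sterically preferred tetrahedral geometry. → tetrahedral.
For [Ni(PPh₃)₄]²⁺: Triphenylphosphine is neutral; balancing the +2 overall charge requires Ni(II). Ni sits in group 10, so the d-electron count is 10 − 2 = 8. Triphenylphosphine is a strong-field ligand (high in the spectrochemical series). A 3d d⁸ ion with strong-field ligands gains enough CFSE to favour square planar over tetrahedral. → square planar.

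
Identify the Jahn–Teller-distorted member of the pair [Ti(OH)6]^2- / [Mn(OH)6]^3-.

[Mn(OH)6]^3-

[Ti(OH)6]^2-: Ligand charges: each hydroxide is −1. With an overall charge of −2 the titanium centre must be in the +4 oxidation state. Group 4 minus oxidation state 4 gives a d⁰ configuration. The d⁰ configuration leaves the e_g set evenly filled (or empty) — no strong Jahn–Teller driving force.
[Mn(OH)6]^3-: Each hydroxide is −1; balancing the −3 overall charge requires Mn(III). Group 7 minus oxidation state 3 gives a d⁴ configuration. Hydroxide is a weak-field ligand for a first-row metal, so the complex is high-spin. The t₂g³e_g¹ (high-spin) configuration has an unevenly filled e_g set; the Jahn–Teller theorem predicts a tetragonal distortion (typically axial elongation) to lift the degeneracy.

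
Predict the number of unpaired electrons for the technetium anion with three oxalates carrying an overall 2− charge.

3

Summing ligand charges against the −2 overall charge gives an oxidation state of +4 for technetium.
Tc sits in group 7, so the d-electron count is 7 − 4 = 3.
Counting donor atoms: 3×oxalate (bidentate) → 6 donors. Coordination number = 6.
In an octahedral field the d³ configuration is t₂g³e_g⁰ (only one arrangement possible), giving 3 unpaired electrons.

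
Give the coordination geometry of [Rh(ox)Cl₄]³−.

octahedral

Ligand charges: each oxalate is −2; each chloride is −1. With an overall charge of −3 the rhodium centre must be in the +3 oxidation state.
Group 9 minus oxidation state 3 gives a d⁶ configuration.
Counting donor atoms: 1×oxalate (bidentate) → 2 donors; 4×chloride (monodentate) → 4 donors. Coordination number = 6.
Six donors around a single metal centre give an octahedral coordination sphere.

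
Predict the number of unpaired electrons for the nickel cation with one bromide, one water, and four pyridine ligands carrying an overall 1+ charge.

2 unpaired electrons

Each bromide is −1; water is neutral; pyridine is neutral; balancing the +1 overall charge requires Ni(II).
Ni sits in group 10, so the d-electron count is 10 − 2 = 8.
In an octahedral field the d⁸ configuration is t₂g⁶e_g² (only one arrangement possible), giving 2 unpaired electrons.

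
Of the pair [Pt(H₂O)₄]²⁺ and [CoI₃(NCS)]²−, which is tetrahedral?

[CoI₃(NCS)]²−

For [Pt(H₂O)₄]²⁺: Ligand charges: water is neutral. With an overall charge of +2 the platinum centre must be in the +2 oxidation state. Pt sits in group 10, so the d-electron count is 10 − 2 = 8. A 5d d⁸ ion has a large crystal-field splitting; square planar leaves the high-energy d_{x²−y²} orbital empty and maximises CFSE. → square planar.
For [CoI₃(NCS)]²−: Ligand charges: each iodide is −1; each isothiocyanate is −1. With an overall charge of −2 the cobalt centre must be in the +2 oxidation state. Cobalt is a group-9 element; Co(II) is therefore d⁷. For a high-spin 3d d⁷ ion with weak-field ligands the small Δₜ gives little square-planar CFSE advantage, so four ligands adopt the sterically favoured tetrahedral geometry. → tetrahedral.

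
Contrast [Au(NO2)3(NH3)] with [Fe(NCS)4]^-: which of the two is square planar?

[Au(NO2)3(NH3)]

For [Au(NO2)3(NH3)]: Ligand charges: each nitro (N-bound nitrite) is −1; ammonia is neutral. With an overall charge of 0 the gold centre must be in the +3 oxidation state. Au sits in group 11, so the d-electron count is 11 − 3 = 8. A 5d d⁸ ion has a large crystal-field splitting; square planar leaves the high-energy d_{x²−y²} orbital empty and maximises CFSE. → square planar.
For [Fe(NCS)4]^-: Summing ligand charges against the −1 overall charge gives an oxidation state of +3 for iron. Iron is a group-8 element; Fe(III) is therefore d⁵. A high-spin d⁵ ion has zero CFSE in either geometry, so four ligands adopt the sterically favoured tetrahedral geometry. → tetrahedral.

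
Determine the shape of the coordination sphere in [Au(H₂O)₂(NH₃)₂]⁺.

tetrahedral

Water is neutral; ammonia is neutral; balancing the +1 overall charge requires Au(I).
Gold is a group-11 element; Au(I) is therefore d¹⁰.
With 4 monodentate ligands the coordination number is 4.
A d¹⁰ ion has no crystal-field stabilisation preference between square planar and tetrahedral, so four ligands adopt the sterically favoured tetrahedral geometry.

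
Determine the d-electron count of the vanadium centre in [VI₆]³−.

Summing ligand charges against the −3 overall charge gives an oxidation state of +3 for vanadium.
V sits in group 5, so the d-electron count is 5 − 3 = 2.

d²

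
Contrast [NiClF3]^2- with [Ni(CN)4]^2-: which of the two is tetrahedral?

For [NiClF3]^2-: Ligand charges: each chloride is −1; each fluoride is −1. With an overall charge of −2 the nickel centre must be in the +2 oxidation state. Ni sits in group 10, so the d-electron count is 10 − 2 = 8. Chloride and fluoride are weak-field ligands. With weak-field ligands the CFSE gain from square planar is small, so a 3d d⁸ ion takes the sterically preferred tetrahedral geometry. → tetrahedral.
For [Ni(CN)4]^2-: Ligand charges: each cyanide is −1. With an overall charge of −2 the nickel centre must be in the +2 oxidation state. Ni sits in group 10, so the d-electron count is 10 − 2 = 8. Cyanide is a strong-field ligand (high in the spectrochemical series). A 3d d⁸ ion with strong-field ligands gains enough CFSE to favour square planar over tetrahedral. → square planar.

[NiClF3]^2-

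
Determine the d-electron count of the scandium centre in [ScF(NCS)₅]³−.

d⁰

Summing ligand charges against the −3 overall charge gives an oxidation state of +3 for scandium.
Sc sits in group 3, so the d-electron count is 3 − 3 = 0.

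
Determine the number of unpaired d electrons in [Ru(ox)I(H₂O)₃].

1 unpaired electron

Each oxalate is −2; each iodide is −1; water is neutral; balancing the 0 overall charge requires Ru(III).
Group 8 minus oxidation state 3 gives a d⁵ configuration.
Counting donor atoms: 1×oxalate (bidentate) → 2 donors; 1×iodide (monodentate) → 1 donor; 3×water (monodentate) → 3 donors. Coordination number = 6.
The spin state decides the count: a 4d ion has a large Δₒ and is invariably low-spin.
An octahedral low-spin d⁵ ion is t₂g⁵e_g⁰, giving 1 unpaired electron.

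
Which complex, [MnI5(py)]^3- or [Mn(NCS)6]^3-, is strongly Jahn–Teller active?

[MnI5(py)]^3-: Each iodide is −1; pyridine is neutral; balancing the −3 overall charge requires Mn(II). Mn sits in group 7, so the d-electron count is 7 − 2 = 5. Iodide is a weak-field ligand for a first-row metal, so the complex is high-spin. The d⁵ configuration leaves the e_g set evenly filled (or empty) — no strong Jahn–Teller driving force.
[Mn(NCS)6]^3-: Ligand charges: each isothiocyanate is −1. With an overall charge of −3 the manganese centre must be in the +3 oxidation state. Mn sits in group 7, so the d-electron count is 7 − 3 = 4. Isothiocyanate is a weak-field ligand for a first-row metal, so the complex is high-spin. The t₂g³e_g¹ (high-spin) configuration has an unevenly filled e_g set; the Jahn–Teller theorem predicts a tetragonal distortion (typically axial elongation) to lift the degeneracy.

[Mn(NCS)6]^3-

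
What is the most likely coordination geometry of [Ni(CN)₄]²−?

square planar

Each cyanide is −1; balancing the −2 overall charge requires Ni(II).
Group 10 minus oxidation state 2 gives a d⁸ configuration.
With 4 monodentate ligands the coordination number is 4.
Cyanide is a strong-field ligand (high in the spectrochemical series).
A 3d d⁸ ion with strong-field ligands gains enough CFSE to favour square planar over tetrahedral.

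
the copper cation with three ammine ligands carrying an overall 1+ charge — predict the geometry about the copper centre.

Ligand charges: ammonia is neutral. With an overall charge of +1 the copper centre must be in the +1 oxidation state.
Group 11 minus oxidation state 1 gives a d¹⁰ configuration.
With 3 monodentate ligands the coordination number is 3.
Three ligands around a d¹⁰ centre minimise repulsion in a trigonal-planar arrangement.

trigonal planar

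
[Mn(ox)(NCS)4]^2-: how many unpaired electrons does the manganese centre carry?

3

Each oxalate is −2; each isothiocyanate is −1; balancing the −2 overall charge requires Mn(IV).
Manganese is a group-7 element; Mn(IV) is therefore d³.
Counting donor atoms: 1×oxalate (bidentate) → 2 donors; 4×isothiocyanate (monodentate) → 4 donors. Coordination number = 6.
In an octahedral field the d³ configuration is t₂g³e_g⁰ (only one arrangement possible), giving 3 unpaired electrons.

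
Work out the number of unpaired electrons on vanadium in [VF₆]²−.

1

Each fluoride is −1; balancing the −2 overall charge requires V(IV).
V sits in group 5, so the d-electron count is 5 − 4 = 1.
In an octahedral field the d¹ configuration is t₂g¹e_g⁰ (only one arrangement possible), giving 1 unpaired electron.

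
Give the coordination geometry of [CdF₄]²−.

Summing ligand charges against the −2 overall charge gives an oxidation state of +2 for cadmium.
Cadmium is a group-12 element; Cd(II) is therefore d¹⁰.
With 4 monodentate ligands the coordination number is 4.
A d¹⁰ ion has no crystal-field stabilisation preference between square planar and tetrahedral, so four ligands adopt the sterically favoured tetrahedral geometry.

tetrahedral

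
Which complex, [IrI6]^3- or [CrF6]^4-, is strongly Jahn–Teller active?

[IrI6]^3-: Each iodide is −1; balancing the −3 overall charge requires Ir(III). Ir sits in group 9, so the d-electron count is 9 − 3 = 6. A 5d ion has a large Δₒ and is invariably low-spin. The d⁶ configuration leaves the e_g set evenly filled (or empty) — no strong Jahn–Teller driving force.
[CrF6]^4-: Each fluoride is −1; balancing the −4 overall charge requires Cr(II). Cr sits in group 6, so the d-electron count is 6 − 2 = 4. Fluoride is a weak-field ligand for a first-row metal, so the complex is high-spin. The t₂g³e_g¹ (high-spin) configuration has an unevenly filled e_g set; the Jahn–Teller theorem predicts a tetragonal distortion (typically axial elongation) to lift the degeneracy.

[CrF6]^4-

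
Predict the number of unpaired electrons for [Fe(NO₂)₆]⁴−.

0 unpaired electrons

Ligand charges: each nitro (N-bound nitrite) is −1. With an overall charge of −4 the iron centre must be in the +2 oxidation state.
Iron is a group-8 element; Fe(II) is therefore d⁶.
The spin state decides the count: Nitro (N-bound nitrite) is a strong-field ligand (high in the spectrochemical series) for a first-row metal, so the complex is low-spin.
An octahedral low-spin d⁶ ion is t₂g⁶e_g⁰, giving 0 unpaired electrons.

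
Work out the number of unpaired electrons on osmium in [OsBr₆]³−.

Ligand charges: each bromide is −1. With an overall charge of −3 the osmium centre must be in the +3 oxidation state.
Os sits in group 8, so the d-electron count is 8 − 3 = 5.
The spin state decides the count: a 5d ion has a large Δₒ and is invariably low-spin.
An octahedral low-spin d⁵ ion is t₂g⁵e_g⁰, giving 1 unpaired electron.

1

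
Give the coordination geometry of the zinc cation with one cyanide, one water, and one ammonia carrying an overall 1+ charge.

Each cyanide is −1; water is neutral; ammonia is neutral; balancing the +1 overall charge requires Zn(II).
Group 12 minus oxidation state 2 gives a d¹⁰ configuration.
With 3 monodentate ligands the coordination number is 3.
Three ligands around a d¹⁰ centre minimise repulsion in a trigonal-planar arrangement.

trigonal planar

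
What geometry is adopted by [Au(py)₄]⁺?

Pyridine is neutral; balancing the +1 overall charge requires Au(I).
Gold is a group-11 element; Au(I) is therefore d¹⁰.
With 4 monodentate ligands the coordination number is 4.
A d¹⁰ ion has no crystal-field stabilisation preference between square planar and tetrahedral, so four ligands adopt the sterically favoured tetrahedral geometry.

tetrahedral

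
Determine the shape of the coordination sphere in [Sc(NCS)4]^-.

tetrahedral

Each isothiocyanate is −1; balancing the −1 overall charge requires Sc(III).
Sc sits in group 3, so the d-electron count is 3 − 3 = 0.
Coordination number: 4.
A d⁰ ion has no crystal-field stabilisation preference between square planar and tetrahedral, so four ligands adopt the sterically favoured tetrahedral geometry.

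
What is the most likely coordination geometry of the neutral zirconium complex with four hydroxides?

tetrahedral

Each hydroxide is −1; balancing the 0 overall charge requires Zr(IV).
Group 4 minus oxidation state 4 gives a d⁰ configuration.
With 4 monodentate ligands the coordination number is 4.
A d⁰ ion has no crystal-field stabilisation preference between square planar and tetrahedral, so four ligands adopt the sterically favoured tetrahedral geometry.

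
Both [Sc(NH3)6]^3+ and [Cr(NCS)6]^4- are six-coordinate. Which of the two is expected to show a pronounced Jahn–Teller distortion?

[Cr(NCS)6]^4-

[Sc(NH3)6]^3+: Ammonia is neutral; balancing the +3 overall charge requires Sc(III). Group 3 minus oxidation state 3 gives a d⁰ configuration. The d⁰ configuration leaves the e_g set evenly filled (or empty) — no strong Jahn–Teller driving force.
[Cr(NCS)6]^4-: Each isothiocyanate is −1; balancing the −4 overall charge requires Cr(II). Chromium is a group-6 element; Cr(II) is therefore d⁴. Isothiocyanate is a weak-field ligand for a first-row metal, so the complex is high-spin. The t₂g³e_g¹ (high-spin) configuration has an unevenly filled e_g set; the Jahn–Teller theorem predicts a tetragonal distortion (typically axial elongation) to lift the degeneracy.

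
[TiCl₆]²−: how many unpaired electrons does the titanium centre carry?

0 unpaired electrons

Each chloride is −1; balancing the −2 overall charge requires Ti(IV).
Group 4 minus oxidation state 4 gives a d⁰ configuration.
In an octahedral field the d⁰ configuration is t₂g⁰e_g⁰, giving 0 unpaired electrons.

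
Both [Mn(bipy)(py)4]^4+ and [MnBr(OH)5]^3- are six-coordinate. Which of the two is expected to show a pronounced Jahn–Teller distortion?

[Mn(bipy)(py)4]^4+: Summing ligand charges against the +4 overall charge gives an oxidation state of +4 for manganese. Manganese is a group-7 element; Mn(IV) is therefore d³. The d³ configuration leaves the e_g set evenly filled (or empty) — no strong Jahn–Teller driving force.
[MnBr(OH)5]^3-: Ligand charges: each bromide is −1; each hydroxide is −1. With an overall charge of −3 the manganese centre must be in the +3 oxidation state. Group 7 minus oxidation state 3 gives a d⁴ configuration. Bromide and hydroxide are weak-field ligands for a first-row metal, so the complex is high-spin. The t₂g³e_g¹ (high-spin) configuration has an unevenly filled e_g set; the Jahn–Teller theorem predicts a tetragonal distortion (typically axial elongation) to lift the degeneracy.

[MnBr(OH)5]^3-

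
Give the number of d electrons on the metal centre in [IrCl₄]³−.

d⁸

Ligand charges: each chloride is −1. With an overall charge of −3 the iridium centre must be in the +1 oxidation state.
Iridium is a group-9 element; Ir(I) is therefore d⁸.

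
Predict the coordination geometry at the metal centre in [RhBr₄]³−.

Each bromide is −1; balancing the −3 overall charge requires Rh(I).
Group 9 minus oxidation state 1 gives a d⁸ configuration.
With 4 monodentate ligands the coordination number is 4.
A 4d d⁸ ion has a large crystal-field splitting; square planar leaves the high-energy d_{x²−y²} orbital empty and maximises CFSE.

square planar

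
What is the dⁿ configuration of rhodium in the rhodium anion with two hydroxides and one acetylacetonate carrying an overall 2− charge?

Summing ligand charges against the −2 overall charge gives an oxidation state of +1 for rhodium.
Rhodium is a group-9 element; Rh(I) is therefore d⁸.

d8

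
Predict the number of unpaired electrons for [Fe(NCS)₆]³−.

Summing ligand charges against the −3 overall charge gives an oxidation state of +3 for iron.
Iron is a group-8 element; Fe(III) is therefore d⁵.
The spin state decides the count: Isothiocyanate is a weak-field ligand for a first-row metal, so the complex is high-spin.
An octahedral high-spin d⁵ ion is t₂g³e_g², giving 5 unpaired electrons.

5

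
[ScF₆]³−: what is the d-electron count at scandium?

Ligand charges: each fluoride is −1. With an overall charge of −3 the scandium centre must be in the +3 oxidation state.
Sc sits in group 3, so the d-electron count is 3 − 3 = 0.

d0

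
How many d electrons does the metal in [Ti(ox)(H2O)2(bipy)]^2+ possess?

Ligand charges: each oxalate is −2; water is neutral; 2,2′-bipyridine is neutral. With an overall charge of +2 the titanium centre must be in the +4 oxidation state.
Ti sits in group 4, so the d-electron count is 4 − 4 = 0.

d0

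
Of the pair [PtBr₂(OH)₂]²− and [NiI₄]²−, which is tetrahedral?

For [PtBr₂(OH)₂]²−: Summing ligand charges against the −2 overall charge gives an oxidation state of +2 for platinum. Pt sits in group 10, so the d-electron count is 10 − 2 = 8. A 5d d⁸ ion has a large crystal-field splitting; square planar leaves the high-energy d_{x²−y²} orbital empty and maximises CFSE. → square planar.
For [NiI₄]²−: Ligand charges: each iodide is −1. With an overall charge of −2 the nickel centre must be in the +2 oxidation state. Nickel is a group-10 element; Ni(II) is therefore d⁸. Iodide is a weak-field ligand. With weak-field ligands the CFSE gain from square planar is small, so a 3d d⁸ ion takes the sterically preferred tetrahedral geometry. → tetrahedral.

[NiI₄]²−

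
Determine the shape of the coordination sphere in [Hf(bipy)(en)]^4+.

2,2′-bipyridine is neutral; ethylenediamine is neutral; balancing the +4 overall charge requires Hf(IV).
Hf sits in group 4, so the d-electron count is 4 − 4 = 0.
Counting donor atoms: 1×2,2′-bipyridine (bidentate) → 2 donors; 1×ethylenediamine (bidentate) → 2 donors. Coordination number = 4.
A d⁰ ion has no crystal-field stabilisation preference between square planar and tetrahedral, so four ligands adopt the sterically favoured tetrahedral geometry.

tetrahedral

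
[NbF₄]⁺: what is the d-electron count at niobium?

d0

Each fluoride is −1; balancing the +1 overall charge requires Nb(V).
Niobium is a group-5 element; Nb(V) is therefore d⁰.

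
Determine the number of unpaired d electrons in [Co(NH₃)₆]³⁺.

0 unpaired electrons

Ligand charges: ammonia is neutral. With an overall charge of +3 the cobalt centre must be in the +3 oxidation state.
Co sits in group 9, so the d-electron count is 9 − 3 = 6.
The spin state decides the count: Co(III) has an exceptionally large octahedral splitting and is low-spin with essentially every ligand except fluoride.
An octahedral low-spin d⁶ ion is t₂g⁶e_g⁰, giving 0 unpaired electrons.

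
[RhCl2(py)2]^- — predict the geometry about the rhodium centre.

Each chloride is −1; pyridine is neutral; balancing the −1 overall charge requires Rh(I).
Group 9 minus oxidation state 1 gives a d⁸ configuration.
Coordination number: 4.
A 4d d⁸ ion has a large crystal-field splitting; square planar leaves the high-energy d_{x²−y²} orbital empty and maximises CFSE.

square planar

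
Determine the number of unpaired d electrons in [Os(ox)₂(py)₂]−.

Each oxalate is −2; pyridine is neutral; balancing the −1 overall charge requires Os(III).
Os sits in group 8, so the d-electron count is 8 − 3 = 5.
Counting donor atoms: 2×oxalate (bidentate) → 4 donors; 2×pyridine (monodentate) → 2 donors. Coordination number = 6.
The spin state decides the count: a 5d ion has a large Δₒ and is invariably low-spin.
An octahedral low-spin d⁵ ion is t₂g⁵e_g⁰, giving 1 unpaired electron.

1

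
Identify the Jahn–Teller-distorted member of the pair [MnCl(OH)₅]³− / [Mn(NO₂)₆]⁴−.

[MnCl(OH)₅]³−: Ligand charges: each chloride is −1; each hydroxide is −1. With an overall charge of −3 the manganese centre must be in the +3 oxidation state. Group 7 minus oxidation state 3 gives a d⁴ configuration. Chloride and hydroxide are weak-field ligands for a first-row metal, so the complex is high-spin. The t₂g³e_g¹ (high-spin) configuration has an unevenly filled e_g set; the Jahn–Teller theorem predicts a tetragonal distortion (typically axial elongation) to lift the degeneracy.
[Mn(NO₂)₆]⁴−: Ligand charges: each nitro (N-bound nitrite) is −1. With an overall charge of −4 the manganese centre must be in the +2 oxidation state. Group 7 minus oxidation state 2 gives a d⁵ configuration. Nitro (N-bound nitrite) is a strong-field ligand (high in the spectrochemical series) for a first-row metal, so the complex is low-spin. The d⁵ configuration leaves the e_g set evenly filled (or empty) — no strong Jahn–Teller driving force.

[MnCl(OH)₅]³−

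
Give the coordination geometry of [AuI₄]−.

square planar

Ligand charges: each iodide is −1. With an overall charge of −1 the gold centre must be in the +3 oxidation state.
Au sits in group 11, so the d-electron count is 11 − 3 = 8.
With 4 monodentate ligands the coordination number is 4.
A 5d d⁸ ion has a large crystal-field splitting; square planar leaves the high-energy d_{x²−y²} orbital empty and maximises CFSE.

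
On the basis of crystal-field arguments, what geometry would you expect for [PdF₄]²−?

Each fluoride is −1; balancing the −2 overall charge requires Pd(II).
Group 10 minus oxidation state 2 gives a d⁸ configuration.
Coordination number: 4.
A 4d d⁸ ion has a large crystal-field splitting; square planar leaves the high-energy d_{x²−y²} orbital empty and maximises CFSE.

square planar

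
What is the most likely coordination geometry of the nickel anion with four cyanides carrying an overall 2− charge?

Each cyanide is −1; balancing the −2 overall charge requires Ni(II).
Nickel is a group-10 element; Ni(II) is therefore d⁸.
With 4 monodentate ligands the coordination number is 4.
Cyanide is a strong-field ligand (high in the spectrochemical series).
A 3d d⁸ ion with strong-field ligands gains enough CFSE to favour square planar over tetrahedral.

square planar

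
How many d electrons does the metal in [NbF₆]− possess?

Summing ligand charges against the −1 overall charge gives an oxidation state of +5 for niobium.
Nb sits in group 5, so the d-electron count is 5 − 5 = 0.

d⁰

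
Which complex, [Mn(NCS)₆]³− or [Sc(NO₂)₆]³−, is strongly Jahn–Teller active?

[Mn(NCS)₆]³−: Each isothiocyanate is −1; balancing the −3 overall charge requires Mn(III). Manganese is a group-7 element; Mn(III) is therefore d⁴. Isothiocyanate is a weak-field ligand for a first-row metal, so the complex is high-spin. The t₂g³e_g¹ (high-spin) configuration has an unevenly filled e_g set; the Jahn–Teller theorem predicts a tetragonal distortion (typically axial elongation) to lift the degeneracy.
[Sc(NO₂)₆]³−: Summing ligand charges against the −3 overall charge gives an oxidation state of +3 for scandium. Scandium is a group-3 element; Sc(III) is therefore d⁰. The d⁰ configuration leaves the e_g set evenly filled (or empty) — no strong Jahn–Teller driving force.

[Mn(NCS)₆]³−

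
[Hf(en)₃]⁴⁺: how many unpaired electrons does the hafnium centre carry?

0 unpaired electrons

Ligand charges: ethylenediamine is neutral. With an overall charge of +4 the hafnium centre must be in the +4 oxidation state.
Hafnium is a group-4 element; Hf(IV) is therefore d⁰.
Counting donor atoms: 3×ethylenediamine (bidentate) → 6 donors. Coordination number = 6.
In an octahedral field the d⁰ configuration is t₂g⁰e_g⁰, giving 0 unpaired electrons.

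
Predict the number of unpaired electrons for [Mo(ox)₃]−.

Summing ligand charges against the −1 overall charge gives an oxidation state of +5 for molybdenum.
Group 6 minus oxidation state 5 gives a d¹ configuration.
Counting donor atoms: 3×oxalate (bidentate) → 6 donors. Coordination number = 6.
In an octahedral field the d¹ configuration is t₂g¹e_g⁰ (only one arrangement possible), giving 1 unpaired electron.

1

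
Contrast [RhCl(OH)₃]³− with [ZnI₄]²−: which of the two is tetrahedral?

[ZnI₄]²−

For [RhCl(OH)₃]³−: Each chloride is −1; each hydroxide is −1; balancing the −3 overall charge requires Rh(I). Group 9 minus oxidation state 1 gives a d⁸ configuration. A 4d d⁸ ion has a large crystal-field splitting; square planar leaves the high-energy d_{x²−y²} orbital empty and maximises CFSE. → square planar.
For [ZnI₄]²−: Summing ligand charges against the −2 overall charge gives an oxidation state of +2 for zinc. Group 12 minus oxidation state 2 gives a d¹⁰ configuration. A d¹⁰ ion has no crystal-field stabilisation preference between square planar and tetrahedral, so four ligands adopt the sterically favoured tetrahedral geometry. → tetrahedral.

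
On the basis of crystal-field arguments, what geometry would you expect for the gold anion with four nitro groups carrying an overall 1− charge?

square planar

Summing ligand charges against the −1 overall charge gives an oxidation state of +3 for gold.
Gold is a group-11 element; Au(III) is therefore d⁸.
With 4 monodentate ligands the coordination number is 4.
A 5d d⁸ ion has a large crystal-field splitting; square planar leaves the high-energy d_{x²−y²} orbital empty and maximises CFSE.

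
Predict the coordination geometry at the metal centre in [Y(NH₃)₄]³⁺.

Ammonia is neutral; balancing the +3 overall charge requires Y(III).
Y sits in group 3, so the d-electron count is 3 − 3 = 0.
Coordination number: 4.
A d⁰ ion has no crystal-field stabilisation preference between square planar and tetrahedral, so four ligands adopt the sterically favoured tetrahedral geometry.

tetrahedral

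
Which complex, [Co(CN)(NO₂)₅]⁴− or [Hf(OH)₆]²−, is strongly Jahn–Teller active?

[Co(CN)(NO₂)₅]⁴−

[Co(CN)(NO₂)₅]⁴−: Each cyanide is −1; each nitro (N-bound nitrite) is −1; balancing the −4 overall charge requires Co(II). Cobalt is a group-9 element; Co(II) is therefore d⁷. Cyanide and nitro (N-bound nitrite) are strong-field ligands (high in the spectrochemical series) for a first-row metal, so the complex is low-spin. The t₂g⁶e_g¹ (low-spin) configuration has an unevenly filled e_g set; the Jahn–Teller theorem predicts a tetragonal distortion (typically axial elongation) to lift the degeneracy.
[Hf(OH)₆]²−: Each hydroxide is −1; balancing the −2 overall charge requires Hf(IV). Hf sits in group 4, so the d-electron count is 4 − 4 = 0. The d⁰ configuration leaves the e_g set evenly filled (or empty) — no strong Jahn–Teller driving force.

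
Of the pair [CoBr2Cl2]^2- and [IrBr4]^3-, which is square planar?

For [CoBr2Cl2]^2-: Summing ligand charges against the −2 overall charge gives an oxidation state of +2 for cobalt. Cobalt is a group-9 element; Co(II) is therefore d⁷. For a high-spin 3d d⁷ ion with weak-field ligands the small Δₜ gives little square-planar CFSE advantage, so four ligands adopt the sterically favoured tetrahedral geometry. → tetrahedral.
For [IrBr4]^3-: Summing ligand charges against the −3 overall charge gives an oxidation state of +1 for iridium. Group 9 minus oxidation state 1 gives a d⁸ configuration. A 5d d⁸ ion has a large crystal-field splitting; square planar leaves the high-energy d_{x²−y²} orbital empty and maximises CFSE. → square planar.

[IrBr4]^3-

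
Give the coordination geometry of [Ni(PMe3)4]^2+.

square planar

Ligand charges: trimethylphosphine is neutral. With an overall charge of +2 the nickel centre must be in the +2 oxidation state.
Group 10 minus oxidation state 2 gives a d⁸ configuration.
Coordination number: 4.
Trimethylphosphine is a strong-field ligand (high in the spectrochemical series).
A 3d d⁸ ion with strong-field ligands gains enough CFSE to favour square planar over tetrahedral.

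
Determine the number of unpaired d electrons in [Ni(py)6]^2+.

2

Pyridine is neutral; balancing the +2 overall charge requires Ni(II).
Ni sits in group 10, so the d-electron count is 10 − 2 = 8.
In an octahedral field the d⁸ configuration is t₂g⁶e_g² (only one arrangement possible), giving 2 unpaired electrons.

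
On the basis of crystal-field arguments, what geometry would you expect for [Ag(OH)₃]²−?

Ligand charges: each hydroxide is −1. With an overall charge of −2 the silver centre must be in the +1 oxidation state.
Group 11 minus oxidation state 1 gives a d¹⁰ configuration.
Coordination number: 3.
Three ligands around a d¹⁰ centre minimise repulsion in a trigonal-planar arrangement.

trigonal planar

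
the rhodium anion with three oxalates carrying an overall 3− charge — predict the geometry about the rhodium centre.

Summing ligand charges against the −3 overall charge gives an oxidation state of +3 for rhodium.
Rhodium is a group-9 element; Rh(III) is therefore d⁶.
Counting donor atoms: 3×oxalate (bidentate) → 6 donors. Coordination number = 6.
Six donors around a single metal centre give an octahedral coordination sphere.

octahedral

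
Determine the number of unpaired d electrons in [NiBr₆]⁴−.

2

Ligand charges: each bromide is −1. With an overall charge of −4 the nickel centre must be in the +2 oxidation state.
Ni sits in group 10, so the d-electron count is 10 − 2 = 8.
In an octahedral field the d⁸ configuration is t₂g⁶e_g² (only one arrangement possible), giving 2 unpaired electrons.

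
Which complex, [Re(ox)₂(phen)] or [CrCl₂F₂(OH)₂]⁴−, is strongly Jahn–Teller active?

[Re(ox)₂(phen)]: Ligand charges: each oxalate is −2; 1,10-phenanthroline is neutral. With an overall charge of 0 the rhenium centre must be in the +4 oxidation state. Re sits in group 7, so the d-electron count is 7 − 4 = 3. The d³ configuration leaves the e_g set evenly filled (or empty) — no strong Jahn–Teller driving force.
[CrCl₂F₂(OH)₂]⁴−: Summing ligand charges against the −4 overall charge gives an oxidation state of +2 for chromium. Chromium is a group-6 element; Cr(II) is therefore d⁴. Chloride, fluoride, and hydroxide are weak-field ligands for a first-row metal, so the complex is high-spin. The t₂g³e_g¹ (high-spin) configuration has an unevenly filled e_g set; the Jahn–Teller theorem predicts a tetragonal distortion (typically axial elongation) to lift the degeneracy.

[CrCl₂F₂(OH)₂]⁴−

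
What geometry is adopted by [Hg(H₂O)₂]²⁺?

linear

Summing ligand charges against the +2 overall charge gives an oxidation state of +2 for mercury.
Mercury is a group-12 element; Hg(II) is therefore d¹⁰.
Coordination number: 2.
A d¹⁰ ion with only two ligands adopts a linear arrangement (sp hybridisation; no CFSE preference).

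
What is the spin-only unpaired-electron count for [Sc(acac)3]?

Summing ligand charges against the 0 overall charge gives an oxidation state of +3 for scandium.
Sc sits in group 3, so the d-electron count is 3 − 3 = 0.
Counting donor atoms: 3×acetylacetonate (bidentate) → 6 donors. Coordination number = 6.
In an octahedral field the d⁰ configuration is t₂g⁰e_g⁰, giving 0 unpaired electrons.

0 unpaired electrons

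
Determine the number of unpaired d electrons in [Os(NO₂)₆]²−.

2

Ligand charges: each nitro (N-bound nitrite) is −1. With an overall charge of −2 the osmium centre must be in the +4 oxidation state.
Group 8 minus oxidation state 4 gives a d⁴ configuration.
The spin state decides the count: a 5d ion has a large Δₒ and is invariably low-spin.
An octahedral low-spin d⁴ ion is t₂g⁴e_g⁰, giving 2 unpaired electrons.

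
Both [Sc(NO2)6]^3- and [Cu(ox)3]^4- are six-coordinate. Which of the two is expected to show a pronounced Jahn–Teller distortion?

[Sc(NO2)6]^3-: Ligand charges: each nitro (N-bound nitrite) is −1. With an overall charge of −3 the scandium centre must be in the +3 oxidation state. Group 3 minus oxidation state 3 gives a d⁰ configuration. The d⁰ configuration leaves the e_g set evenly filled (or empty) — no strong Jahn–Teller driving force.
[Cu(ox)3]^4-: Each oxalate is −2; balancing the −4 overall charge requires Cu(II). Cu sits in group 11, so the d-electron count is 11 − 2 = 9. The t₂g⁶e_g³ configuration has an unevenly filled e_g set; the Jahn–Teller theorem predicts a tetragonal distortion (typically axial elongation) to lift the degeneracy.

[Cu(ox)3]^4-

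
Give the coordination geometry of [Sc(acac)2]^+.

Ligand charges: each acetylacetonate is −1. With an overall charge of +1 the scandium centre must be in the +3 oxidation state.
Scandium is a group-3 element; Sc(III) is therefore d⁰.
Counting donor atoms: 2×acetylacetonate (bidentate) → 4 donors. Coordination number = 4.
A d⁰ ion has no crystal-field stabilisation preference between square planar and tetrahedral, so four ligands adopt the sterically favoured tetrahedral geometry.

tetrahedral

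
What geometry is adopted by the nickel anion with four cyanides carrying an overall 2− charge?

Ligand charges: each cyanide is −1. With an overall charge of −2 the nickel centre must be in the +2 oxidation state.
Nickel is a group-10 element; Ni(II) is therefore d⁸.
With 4 monodentate ligands the coordination number is 4.
Cyanide is a strong-field ligand (high in the spectrochemical series).
A 3d d⁸ ion with strong-field ligands gains enough CFSE to favour square planar over tetrahedral.

square planar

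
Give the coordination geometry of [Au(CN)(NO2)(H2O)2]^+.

square planar

Ligand charges: each cyanide is −1; each nitro (N-bound nitrite) is −1; water is neutral. With an overall charge of +1 the gold centre must be in the +3 oxidation state.
Group 11 minus oxidation state 3 gives a d⁸ configuration.
Coordination number: 4.
A 5d d⁸ ion has a large crystal-field splitting; square planar leaves the high-energy d_{x²−y²} orbital empty and maximises CFSE.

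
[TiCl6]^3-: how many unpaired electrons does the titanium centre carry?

Each chloride is −1; balancing the −3 overall charge requires Ti(III).
Group 4 minus oxidation state 3 gives a d¹ configuration.
In an octahedral field the d¹ configuration is t₂g¹e_g⁰ (only one arrangement possible), giving 1 unpaired electron.

1 unpaired electron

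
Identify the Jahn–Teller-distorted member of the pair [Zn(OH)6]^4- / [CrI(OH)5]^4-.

[CrI(OH)5]^4-

[Zn(OH)6]^4-: Each hydroxide is −1; balancing the −4 overall charge requires Zn(II). Zinc is a group-12 element; Zn(II) is therefore d¹⁰. The d¹⁰ configuration leaves the e_g set evenly filled (or empty) — no strong Jahn–Teller driving force.
[CrI(OH)5]^4-: Summing ligand charges against the −4 overall charge gives an oxidation state of +2 for chromium. Group 6 minus oxidation state 2 gives a d⁴ configuration. Hydroxide and iodide are weak-field ligands for a first-row metal, so the complex is high-spin. The t₂g³e_g¹ (high-spin) configuration has an unevenly filled e_g set; the Jahn–Teller theorem predicts a tetragonal distortion (typically axial elongation) to lift the degeneracy.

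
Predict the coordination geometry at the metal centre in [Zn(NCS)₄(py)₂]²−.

Each isothiocyanate is −1; pyridine is neutral; balancing the −2 overall charge requires Zn(II).
Zinc is a group-12 element; Zn(II) is therefore d¹⁰.
Coordination number: 6.
Six donors around a single metal centre give an octahedral coordination sphere.

octahedral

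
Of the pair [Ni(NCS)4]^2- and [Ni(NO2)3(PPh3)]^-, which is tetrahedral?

For [Ni(NCS)4]^2-: Ligand charges: each isothiocyanate is −1. With an overall charge of −2 the nickel centre must be in the +2 oxidation state. Ni sits in group 10, so the d-electron count is 10 − 2 = 8. Isothiocyanate is a weak-field ligand. With weak-field ligands the CFSE gain from square planar is small, so a 3d d⁸ ion takes the sterically preferred tetrahedral geometry. → tetrahedral.
For [Ni(NO2)3(PPh3)]^-: Summing ligand charges against the −1 overall charge gives an oxidation state of +2 for nickel. Nickel is a group-10 element; Ni(II) is therefore d⁸. Nitro (N-bound nitrite) and triphenylphosphine are strong-field ligands (high in the spectrochemical series). A 3d d⁸ ion with strong-field ligands gains enough CFSE to favour square planar over tetrahedral. → square planar.

[Ni(NCS)4]^2-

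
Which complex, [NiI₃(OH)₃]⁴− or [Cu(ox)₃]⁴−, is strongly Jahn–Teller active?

[Cu(ox)₃]⁴−

[NiI₃(OH)₃]⁴−: Ligand charges: each iodide is −1; each hydroxide is −1. With an overall charge of −4 the nickel centre must be in the +2 oxidation state. Group 10 minus oxidation state 2 gives a d⁸ configuration. The d⁸ configuration leaves the e_g set evenly filled (or empty) — no strong Jahn–Teller driving force.
[Cu(ox)₃]⁴−: Each oxalate is −2; balancing the −4 overall charge requires Cu(II). Group 11 minus oxidation state 2 gives a d⁹ configuration. The t₂g⁶e_g³ configuration has an unevenly filled e_g set; the Jahn–Teller theorem predicts a tetragonal distortion (typically axial elongation) to lift the degeneracy.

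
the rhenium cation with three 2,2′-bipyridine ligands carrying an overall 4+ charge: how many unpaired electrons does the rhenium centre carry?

3 unpaired electrons

2,2′-bipyridine is neutral; balancing the +4 overall charge requires Re(IV).
Re sits in group 7, so the d-electron count is 7 − 4 = 3.
Counting donor atoms: 3×2,2′-bipyridine (bidentate) → 6 donors. Coordination number = 6.
In an octahedral field the d³ configuration is t₂g³e_g⁰ (only one arrangement possible), giving 3 unpaired electrons.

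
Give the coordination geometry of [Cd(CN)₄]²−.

tetrahedral

Summing ligand charges against the −2 overall charge gives an oxidation state of +2 for cadmium.
Cd sits in group 12, so the d-electron count is 12 − 2 = 10.
With 4 monodentate ligands the coordination number is 4.
A d¹⁰ ion has no crystal-field stabilisation preference between square planar and tetrahedral, so four ligands adopt the sterically favoured tetrahedral geometry.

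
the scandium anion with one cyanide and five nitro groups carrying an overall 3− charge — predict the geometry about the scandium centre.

octahedral

Summing ligand charges against the −3 overall charge gives an oxidation state of +3 for scandium.
Group 3 minus oxidation state 3 gives a d⁰ configuration.
Coordination number: 6.
Six donors around a single metal centre give an octahedral coordination sphere.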